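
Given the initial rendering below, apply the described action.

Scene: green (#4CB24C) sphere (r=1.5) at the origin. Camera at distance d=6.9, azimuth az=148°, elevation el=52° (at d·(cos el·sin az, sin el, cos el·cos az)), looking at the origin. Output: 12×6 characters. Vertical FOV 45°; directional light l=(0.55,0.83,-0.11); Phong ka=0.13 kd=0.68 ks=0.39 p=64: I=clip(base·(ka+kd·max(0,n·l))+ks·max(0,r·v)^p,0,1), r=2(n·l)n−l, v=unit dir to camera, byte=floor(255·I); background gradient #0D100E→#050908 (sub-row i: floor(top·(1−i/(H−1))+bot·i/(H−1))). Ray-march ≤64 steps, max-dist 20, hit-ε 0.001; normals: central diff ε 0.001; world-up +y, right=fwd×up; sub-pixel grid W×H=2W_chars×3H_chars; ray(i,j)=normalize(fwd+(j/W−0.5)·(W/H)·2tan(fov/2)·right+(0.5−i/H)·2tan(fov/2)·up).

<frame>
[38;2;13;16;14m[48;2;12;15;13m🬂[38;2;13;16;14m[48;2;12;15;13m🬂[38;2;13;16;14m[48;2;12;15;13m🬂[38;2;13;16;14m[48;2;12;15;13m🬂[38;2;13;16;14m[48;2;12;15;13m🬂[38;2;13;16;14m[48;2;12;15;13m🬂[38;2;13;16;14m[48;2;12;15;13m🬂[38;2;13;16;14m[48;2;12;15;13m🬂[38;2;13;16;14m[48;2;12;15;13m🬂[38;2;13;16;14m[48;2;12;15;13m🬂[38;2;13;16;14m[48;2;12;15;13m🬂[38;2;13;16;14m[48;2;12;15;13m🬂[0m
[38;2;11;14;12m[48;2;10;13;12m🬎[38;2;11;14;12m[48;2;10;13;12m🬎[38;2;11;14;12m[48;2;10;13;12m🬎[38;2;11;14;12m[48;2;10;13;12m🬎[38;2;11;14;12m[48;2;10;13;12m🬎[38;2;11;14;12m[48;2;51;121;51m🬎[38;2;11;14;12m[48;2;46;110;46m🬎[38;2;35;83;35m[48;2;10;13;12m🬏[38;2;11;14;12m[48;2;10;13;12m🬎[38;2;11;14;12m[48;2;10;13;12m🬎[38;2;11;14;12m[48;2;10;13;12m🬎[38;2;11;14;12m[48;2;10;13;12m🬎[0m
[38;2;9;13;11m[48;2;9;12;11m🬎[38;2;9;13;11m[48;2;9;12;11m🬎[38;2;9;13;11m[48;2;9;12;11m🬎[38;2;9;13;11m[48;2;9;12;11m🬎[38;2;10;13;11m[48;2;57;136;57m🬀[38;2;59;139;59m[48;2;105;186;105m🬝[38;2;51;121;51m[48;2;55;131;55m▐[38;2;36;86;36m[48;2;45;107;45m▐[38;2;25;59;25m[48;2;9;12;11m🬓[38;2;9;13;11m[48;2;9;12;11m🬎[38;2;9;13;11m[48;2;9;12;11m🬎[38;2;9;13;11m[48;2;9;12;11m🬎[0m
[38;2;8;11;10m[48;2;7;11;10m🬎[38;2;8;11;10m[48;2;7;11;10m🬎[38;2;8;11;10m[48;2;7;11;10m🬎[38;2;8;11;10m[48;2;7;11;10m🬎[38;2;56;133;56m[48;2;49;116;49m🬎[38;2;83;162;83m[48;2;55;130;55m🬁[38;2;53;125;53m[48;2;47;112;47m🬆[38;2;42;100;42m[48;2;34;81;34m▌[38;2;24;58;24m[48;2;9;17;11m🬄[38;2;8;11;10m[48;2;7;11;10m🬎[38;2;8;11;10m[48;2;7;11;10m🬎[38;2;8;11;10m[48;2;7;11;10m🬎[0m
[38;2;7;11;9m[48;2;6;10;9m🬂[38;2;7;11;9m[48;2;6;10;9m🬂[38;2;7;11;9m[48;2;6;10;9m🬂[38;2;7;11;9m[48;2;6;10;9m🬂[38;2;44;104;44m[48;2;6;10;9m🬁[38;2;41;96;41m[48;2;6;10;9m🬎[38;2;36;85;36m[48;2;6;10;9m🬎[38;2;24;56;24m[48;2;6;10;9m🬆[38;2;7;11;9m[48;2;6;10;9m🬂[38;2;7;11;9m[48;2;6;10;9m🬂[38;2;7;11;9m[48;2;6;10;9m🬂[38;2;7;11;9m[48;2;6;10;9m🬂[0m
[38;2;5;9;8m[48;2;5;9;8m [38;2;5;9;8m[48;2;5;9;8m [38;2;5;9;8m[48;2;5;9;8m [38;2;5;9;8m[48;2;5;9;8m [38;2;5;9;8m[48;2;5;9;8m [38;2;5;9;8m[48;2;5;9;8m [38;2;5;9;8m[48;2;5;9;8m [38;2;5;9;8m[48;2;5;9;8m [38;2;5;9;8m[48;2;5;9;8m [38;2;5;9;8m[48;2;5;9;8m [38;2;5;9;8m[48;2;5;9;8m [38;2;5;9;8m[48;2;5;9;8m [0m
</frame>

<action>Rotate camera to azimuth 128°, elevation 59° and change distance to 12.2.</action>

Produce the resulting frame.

<frame>
[38;2;13;16;14m[48;2;12;15;13m🬂[38;2;13;16;14m[48;2;12;15;13m🬂[38;2;13;16;14m[48;2;12;15;13m🬂[38;2;13;16;14m[48;2;12;15;13m🬂[38;2;13;16;14m[48;2;12;15;13m🬂[38;2;13;16;14m[48;2;12;15;13m🬂[38;2;13;16;14m[48;2;12;15;13m🬂[38;2;13;16;14m[48;2;12;15;13m🬂[38;2;13;16;14m[48;2;12;15;13m🬂[38;2;13;16;14m[48;2;12;15;13m🬂[38;2;13;16;14m[48;2;12;15;13m🬂[38;2;13;16;14m[48;2;12;15;13m🬂[0m
[38;2;11;14;12m[48;2;10;13;12m🬎[38;2;11;14;12m[48;2;10;13;12m🬎[38;2;11;14;12m[48;2;10;13;12m🬎[38;2;11;14;12m[48;2;10;13;12m🬎[38;2;11;14;12m[48;2;10;13;12m🬎[38;2;11;14;12m[48;2;10;13;12m🬎[38;2;11;14;12m[48;2;10;13;12m🬎[38;2;11;14;12m[48;2;10;13;12m🬎[38;2;11;14;12m[48;2;10;13;12m🬎[38;2;11;14;12m[48;2;10;13;12m🬎[38;2;11;14;12m[48;2;10;13;12m🬎[38;2;11;14;12m[48;2;10;13;12m🬎[0m
[38;2;9;13;11m[48;2;9;12;11m🬎[38;2;9;13;11m[48;2;9;12;11m🬎[38;2;9;13;11m[48;2;9;12;11m🬎[38;2;9;13;11m[48;2;9;12;11m🬎[38;2;9;13;11m[48;2;9;12;11m🬎[38;2;9;13;11m[48;2;51;120;51m🬆[38;2;10;13;11m[48;2;47;111;47m🬂[38;2;32;76;32m[48;2;9;12;11m🬏[38;2;9;13;11m[48;2;9;12;11m🬎[38;2;9;13;11m[48;2;9;12;11m🬎[38;2;9;13;11m[48;2;9;12;11m🬎[38;2;9;13;11m[48;2;9;12;11m🬎[0m
[38;2;8;11;10m[48;2;7;11;10m🬎[38;2;8;11;10m[48;2;7;11;10m🬎[38;2;8;11;10m[48;2;7;11;10m🬎[38;2;8;11;10m[48;2;7;11;10m🬎[38;2;8;11;10m[48;2;7;11;10m🬎[38;2;54;127;54m[48;2;7;11;10m🬬[38;2;65;143;65m[48;2;46;108;46m🬄[38;2;34;82;34m[48;2;7;11;10m🬄[38;2;8;11;10m[48;2;7;11;10m🬎[38;2;8;11;10m[48;2;7;11;10m🬎[38;2;8;11;10m[48;2;7;11;10m🬎[38;2;8;11;10m[48;2;7;11;10m🬎[0m
[38;2;7;11;9m[48;2;6;10;9m🬂[38;2;7;11;9m[48;2;6;10;9m🬂[38;2;7;11;9m[48;2;6;10;9m🬂[38;2;7;11;9m[48;2;6;10;9m🬂[38;2;7;11;9m[48;2;6;10;9m🬂[38;2;7;11;9m[48;2;6;10;9m🬂[38;2;7;11;9m[48;2;6;10;9m🬂[38;2;7;11;9m[48;2;6;10;9m🬂[38;2;7;11;9m[48;2;6;10;9m🬂[38;2;7;11;9m[48;2;6;10;9m🬂[38;2;7;11;9m[48;2;6;10;9m🬂[38;2;7;11;9m[48;2;6;10;9m🬂[0m
[38;2;5;9;8m[48;2;5;9;8m [38;2;5;9;8m[48;2;5;9;8m [38;2;5;9;8m[48;2;5;9;8m [38;2;5;9;8m[48;2;5;9;8m [38;2;5;9;8m[48;2;5;9;8m [38;2;5;9;8m[48;2;5;9;8m [38;2;5;9;8m[48;2;5;9;8m [38;2;5;9;8m[48;2;5;9;8m [38;2;5;9;8m[48;2;5;9;8m [38;2;5;9;8m[48;2;5;9;8m [38;2;5;9;8m[48;2;5;9;8m [38;2;5;9;8m[48;2;5;9;8m [0m
</frame>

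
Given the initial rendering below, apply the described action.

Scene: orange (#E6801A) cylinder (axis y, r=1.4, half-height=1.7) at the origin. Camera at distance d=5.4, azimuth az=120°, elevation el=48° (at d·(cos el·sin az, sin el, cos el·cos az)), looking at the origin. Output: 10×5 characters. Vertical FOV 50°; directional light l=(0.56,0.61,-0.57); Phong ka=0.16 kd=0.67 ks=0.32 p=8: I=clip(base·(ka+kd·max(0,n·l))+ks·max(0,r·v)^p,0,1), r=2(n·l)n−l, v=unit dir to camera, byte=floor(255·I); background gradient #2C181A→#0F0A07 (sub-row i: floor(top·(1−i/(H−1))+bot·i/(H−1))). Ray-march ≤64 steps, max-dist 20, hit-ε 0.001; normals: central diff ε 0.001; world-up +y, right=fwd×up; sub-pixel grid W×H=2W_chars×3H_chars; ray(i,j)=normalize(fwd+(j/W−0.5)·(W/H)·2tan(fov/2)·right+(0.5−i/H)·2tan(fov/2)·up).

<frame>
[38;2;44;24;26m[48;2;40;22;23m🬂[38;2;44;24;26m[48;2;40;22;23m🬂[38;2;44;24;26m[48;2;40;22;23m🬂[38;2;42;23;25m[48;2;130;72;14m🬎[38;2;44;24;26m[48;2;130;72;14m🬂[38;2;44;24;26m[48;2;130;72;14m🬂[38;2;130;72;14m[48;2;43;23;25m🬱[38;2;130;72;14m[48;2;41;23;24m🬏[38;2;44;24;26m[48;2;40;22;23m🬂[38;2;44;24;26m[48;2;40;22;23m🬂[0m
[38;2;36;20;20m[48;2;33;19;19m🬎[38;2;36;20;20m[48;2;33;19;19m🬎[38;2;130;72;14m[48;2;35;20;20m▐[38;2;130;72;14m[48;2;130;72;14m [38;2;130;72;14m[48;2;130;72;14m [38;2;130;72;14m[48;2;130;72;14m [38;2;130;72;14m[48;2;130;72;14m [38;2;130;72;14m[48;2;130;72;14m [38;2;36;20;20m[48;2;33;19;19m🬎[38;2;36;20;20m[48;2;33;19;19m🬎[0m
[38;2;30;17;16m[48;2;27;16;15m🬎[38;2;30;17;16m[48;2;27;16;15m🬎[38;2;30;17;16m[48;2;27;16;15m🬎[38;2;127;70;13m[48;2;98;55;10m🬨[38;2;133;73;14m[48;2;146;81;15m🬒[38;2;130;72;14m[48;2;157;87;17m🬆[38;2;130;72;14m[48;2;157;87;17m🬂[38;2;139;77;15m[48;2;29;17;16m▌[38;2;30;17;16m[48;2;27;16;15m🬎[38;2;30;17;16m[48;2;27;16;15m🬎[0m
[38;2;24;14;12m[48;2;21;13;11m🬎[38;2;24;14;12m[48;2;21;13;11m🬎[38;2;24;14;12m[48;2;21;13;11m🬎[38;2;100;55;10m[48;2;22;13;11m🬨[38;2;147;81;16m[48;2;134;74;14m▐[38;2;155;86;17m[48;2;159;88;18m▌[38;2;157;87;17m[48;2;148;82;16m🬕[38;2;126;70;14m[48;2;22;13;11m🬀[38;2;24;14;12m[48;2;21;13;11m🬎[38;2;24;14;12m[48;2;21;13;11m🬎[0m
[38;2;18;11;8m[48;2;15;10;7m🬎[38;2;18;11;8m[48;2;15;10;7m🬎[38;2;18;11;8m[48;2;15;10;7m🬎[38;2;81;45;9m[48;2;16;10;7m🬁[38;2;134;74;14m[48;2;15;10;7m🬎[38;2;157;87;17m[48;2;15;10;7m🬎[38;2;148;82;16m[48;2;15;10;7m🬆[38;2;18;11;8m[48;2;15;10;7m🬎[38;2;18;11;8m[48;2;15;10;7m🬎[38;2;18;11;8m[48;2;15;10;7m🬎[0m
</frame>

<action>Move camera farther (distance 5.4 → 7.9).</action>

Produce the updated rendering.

<frame>
[38;2;44;24;26m[48;2;40;22;23m🬂[38;2;44;24;26m[48;2;40;22;23m🬂[38;2;44;24;26m[48;2;40;22;23m🬂[38;2;44;24;26m[48;2;40;22;23m🬂[38;2;44;24;26m[48;2;40;22;23m🬂[38;2;44;24;26m[48;2;40;22;23m🬂[38;2;44;24;26m[48;2;40;22;23m🬂[38;2;44;24;26m[48;2;40;22;23m🬂[38;2;44;24;26m[48;2;40;22;23m🬂[38;2;44;24;26m[48;2;40;22;23m🬂[0m
[38;2;36;20;20m[48;2;33;19;19m🬎[38;2;36;20;20m[48;2;33;19;19m🬎[38;2;36;20;20m[48;2;33;19;19m🬎[38;2;130;72;14m[48;2;35;20;20m🬦[38;2;37;21;21m[48;2;130;72;14m🬀[38;2;130;72;14m[48;2;130;72;14m [38;2;37;21;21m[48;2;130;72;14m🬂[38;2;36;20;20m[48;2;33;19;19m🬎[38;2;36;20;20m[48;2;33;19;19m🬎[38;2;36;20;20m[48;2;33;19;19m🬎[0m
[38;2;30;17;16m[48;2;27;16;15m🬎[38;2;30;17;16m[48;2;27;16;15m🬎[38;2;30;17;16m[48;2;27;16;15m🬎[38;2;130;72;14m[48;2;34;19;13m🬁[38;2;117;65;13m[48;2;133;73;14m🬓[38;2;130;72;14m[48;2;157;87;17m🬎[38;2;137;76;15m[48;2;27;16;15m🬝[38;2;30;17;16m[48;2;27;16;15m🬎[38;2;30;17;16m[48;2;27;16;15m🬎[38;2;30;17;16m[48;2;27;16;15m🬎[0m
[38;2;24;14;12m[48;2;21;13;11m🬎[38;2;24;14;12m[48;2;21;13;11m🬎[38;2;24;14;12m[48;2;21;13;11m🬎[38;2;24;14;12m[48;2;21;13;11m🬎[38;2;124;69;13m[48;2;21;13;11m🬬[38;2;155;86;17m[48;2;159;88;18m▌[38;2;147;82;16m[48;2;22;13;11m🬄[38;2;24;14;12m[48;2;21;13;11m🬎[38;2;24;14;12m[48;2;21;13;11m🬎[38;2;24;14;12m[48;2;21;13;11m🬎[0m
[38;2;18;11;8m[48;2;15;10;7m🬎[38;2;18;11;8m[48;2;15;10;7m🬎[38;2;18;11;8m[48;2;15;10;7m🬎[38;2;18;11;8m[48;2;15;10;7m🬎[38;2;18;11;8m[48;2;15;10;7m🬎[38;2;18;11;8m[48;2;15;10;7m🬎[38;2;18;11;8m[48;2;15;10;7m🬎[38;2;18;11;8m[48;2;15;10;7m🬎[38;2;18;11;8m[48;2;15;10;7m🬎[38;2;18;11;8m[48;2;15;10;7m🬎[0m
</frame>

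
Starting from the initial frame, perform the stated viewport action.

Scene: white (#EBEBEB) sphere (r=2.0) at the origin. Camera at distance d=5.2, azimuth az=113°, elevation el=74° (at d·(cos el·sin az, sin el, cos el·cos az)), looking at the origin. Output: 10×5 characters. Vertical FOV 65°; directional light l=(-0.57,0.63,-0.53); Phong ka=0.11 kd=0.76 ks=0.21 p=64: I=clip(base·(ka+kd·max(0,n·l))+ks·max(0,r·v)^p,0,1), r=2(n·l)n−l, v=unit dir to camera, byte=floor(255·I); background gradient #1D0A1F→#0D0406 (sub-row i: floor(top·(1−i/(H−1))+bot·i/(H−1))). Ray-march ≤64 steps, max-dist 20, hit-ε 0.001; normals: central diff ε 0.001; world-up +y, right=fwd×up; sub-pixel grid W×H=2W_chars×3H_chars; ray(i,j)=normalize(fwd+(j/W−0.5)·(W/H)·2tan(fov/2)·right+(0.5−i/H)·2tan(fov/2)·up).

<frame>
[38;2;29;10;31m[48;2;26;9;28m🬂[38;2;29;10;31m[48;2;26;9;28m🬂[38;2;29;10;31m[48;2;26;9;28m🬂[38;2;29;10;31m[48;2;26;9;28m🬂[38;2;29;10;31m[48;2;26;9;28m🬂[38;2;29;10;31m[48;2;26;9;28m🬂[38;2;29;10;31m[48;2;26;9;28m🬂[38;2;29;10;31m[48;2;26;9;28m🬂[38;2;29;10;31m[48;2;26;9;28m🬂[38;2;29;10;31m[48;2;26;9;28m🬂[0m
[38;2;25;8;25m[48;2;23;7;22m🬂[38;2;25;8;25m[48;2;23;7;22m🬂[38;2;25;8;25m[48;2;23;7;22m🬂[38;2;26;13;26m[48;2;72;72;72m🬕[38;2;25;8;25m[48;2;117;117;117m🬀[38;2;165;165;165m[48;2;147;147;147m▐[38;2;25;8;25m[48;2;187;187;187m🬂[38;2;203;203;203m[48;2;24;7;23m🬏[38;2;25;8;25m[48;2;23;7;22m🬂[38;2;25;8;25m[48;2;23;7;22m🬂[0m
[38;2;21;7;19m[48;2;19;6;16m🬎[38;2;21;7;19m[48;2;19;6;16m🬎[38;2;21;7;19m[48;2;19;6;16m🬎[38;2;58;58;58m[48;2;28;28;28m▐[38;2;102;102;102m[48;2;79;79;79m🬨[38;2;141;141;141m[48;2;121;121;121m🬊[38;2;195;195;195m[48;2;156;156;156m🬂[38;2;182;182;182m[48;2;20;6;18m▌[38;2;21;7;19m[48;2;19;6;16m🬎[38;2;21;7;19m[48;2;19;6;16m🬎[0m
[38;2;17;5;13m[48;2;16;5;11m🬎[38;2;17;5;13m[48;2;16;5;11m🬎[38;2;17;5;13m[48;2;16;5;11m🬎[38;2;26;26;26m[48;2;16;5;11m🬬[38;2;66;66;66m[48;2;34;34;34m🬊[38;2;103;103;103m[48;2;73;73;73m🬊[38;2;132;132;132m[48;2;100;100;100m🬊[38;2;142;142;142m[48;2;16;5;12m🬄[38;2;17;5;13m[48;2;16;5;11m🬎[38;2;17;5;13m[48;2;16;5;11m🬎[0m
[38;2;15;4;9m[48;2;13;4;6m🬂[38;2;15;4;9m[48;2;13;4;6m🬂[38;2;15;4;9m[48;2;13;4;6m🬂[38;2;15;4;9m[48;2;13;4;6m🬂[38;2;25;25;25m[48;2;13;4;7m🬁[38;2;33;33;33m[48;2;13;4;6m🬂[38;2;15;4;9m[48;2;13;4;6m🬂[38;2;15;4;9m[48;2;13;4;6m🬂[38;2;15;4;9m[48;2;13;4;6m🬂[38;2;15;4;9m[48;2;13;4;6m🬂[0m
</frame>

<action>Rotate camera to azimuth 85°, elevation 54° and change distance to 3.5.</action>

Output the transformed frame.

<frame>
[38;2;29;10;31m[48;2;26;9;28m🬂[38;2;29;10;31m[48;2;26;9;28m🬂[38;2;28;9;30m[48;2;77;77;77m🬎[38;2;29;10;31m[48;2;102;102;102m🬀[38;2;126;126;126m[48;2;104;104;104m🬊[38;2;140;140;140m[48;2;116;116;116m🬊[38;2;147;147;147m[48;2;180;180;180m🬛[38;2;152;152;152m[48;2;28;9;30m🬱[38;2;170;170;170m[48;2;27;9;29m🬏[38;2;29;10;31m[48;2;26;9;28m🬂[0m
[38;2;25;8;25m[48;2;23;7;22m🬂[38;2;35;35;35m[48;2;24;7;23m🬦[38;2;62;62;62m[48;2;45;45;45m🬊[38;2;75;75;75m[48;2;59;59;59m🬊[38;2;86;86;86m[48;2;71;71;71m🬊[38;2;98;98;98m[48;2;82;82;82m🬊[38;2;119;119;119m[48;2;96;96;96m🬂[38;2;129;129;129m[48;2;106;106;106m🬊[38;2;131;131;131m[48;2;25;8;25m🬺[38;2;25;8;25m[48;2;23;7;22m🬂[0m
[38;2;21;7;19m[48;2;19;6;16m🬎[38;2;25;25;25m[48;2;25;25;25m [38;2;37;37;37m[48;2;26;26;26m🬁[38;2;44;44;44m[48;2;29;29;29m🬊[38;2;56;56;56m[48;2;41;41;41m🬊[38;2;67;67;67m[48;2;52;52;52m🬊[38;2;78;78;78m[48;2;63;63;63m🬊[38;2;90;90;90m[48;2;74;74;74m🬊[38;2;105;105;105m[48;2;87;87;87m🬊[38;2;112;112;112m[48;2;20;6;18m▌[0m
[38;2;17;5;13m[48;2;16;5;11m🬎[38;2;25;25;25m[48;2;16;5;12m🬨[38;2;25;25;25m[48;2;25;25;25m [38;2;25;25;25m[48;2;25;25;25m [38;2;25;25;25m[48;2;31;31;31m🬺[38;2;39;39;39m[48;2;27;27;27m🬂[38;2;47;47;47m[48;2;31;31;31m🬊[38;2;58;58;58m[48;2;41;41;41m🬊[38;2;69;69;69m[48;2;51;51;51m🬊[38;2;85;85;85m[48;2;16;5;12m🬀[0m
[38;2;15;4;9m[48;2;13;4;6m🬂[38;2;15;4;9m[48;2;13;4;6m🬂[38;2;25;25;25m[48;2;13;4;6m🬎[38;2;25;25;25m[48;2;25;25;25m [38;2;25;25;25m[48;2;25;25;25m [38;2;25;25;25m[48;2;25;25;25m [38;2;25;25;25m[48;2;25;25;25m [38;2;25;25;25m[48;2;13;4;6m🬝[38;2;28;28;28m[48;2;13;4;7m🬄[38;2;15;4;9m[48;2;13;4;6m🬂[0m
</frame>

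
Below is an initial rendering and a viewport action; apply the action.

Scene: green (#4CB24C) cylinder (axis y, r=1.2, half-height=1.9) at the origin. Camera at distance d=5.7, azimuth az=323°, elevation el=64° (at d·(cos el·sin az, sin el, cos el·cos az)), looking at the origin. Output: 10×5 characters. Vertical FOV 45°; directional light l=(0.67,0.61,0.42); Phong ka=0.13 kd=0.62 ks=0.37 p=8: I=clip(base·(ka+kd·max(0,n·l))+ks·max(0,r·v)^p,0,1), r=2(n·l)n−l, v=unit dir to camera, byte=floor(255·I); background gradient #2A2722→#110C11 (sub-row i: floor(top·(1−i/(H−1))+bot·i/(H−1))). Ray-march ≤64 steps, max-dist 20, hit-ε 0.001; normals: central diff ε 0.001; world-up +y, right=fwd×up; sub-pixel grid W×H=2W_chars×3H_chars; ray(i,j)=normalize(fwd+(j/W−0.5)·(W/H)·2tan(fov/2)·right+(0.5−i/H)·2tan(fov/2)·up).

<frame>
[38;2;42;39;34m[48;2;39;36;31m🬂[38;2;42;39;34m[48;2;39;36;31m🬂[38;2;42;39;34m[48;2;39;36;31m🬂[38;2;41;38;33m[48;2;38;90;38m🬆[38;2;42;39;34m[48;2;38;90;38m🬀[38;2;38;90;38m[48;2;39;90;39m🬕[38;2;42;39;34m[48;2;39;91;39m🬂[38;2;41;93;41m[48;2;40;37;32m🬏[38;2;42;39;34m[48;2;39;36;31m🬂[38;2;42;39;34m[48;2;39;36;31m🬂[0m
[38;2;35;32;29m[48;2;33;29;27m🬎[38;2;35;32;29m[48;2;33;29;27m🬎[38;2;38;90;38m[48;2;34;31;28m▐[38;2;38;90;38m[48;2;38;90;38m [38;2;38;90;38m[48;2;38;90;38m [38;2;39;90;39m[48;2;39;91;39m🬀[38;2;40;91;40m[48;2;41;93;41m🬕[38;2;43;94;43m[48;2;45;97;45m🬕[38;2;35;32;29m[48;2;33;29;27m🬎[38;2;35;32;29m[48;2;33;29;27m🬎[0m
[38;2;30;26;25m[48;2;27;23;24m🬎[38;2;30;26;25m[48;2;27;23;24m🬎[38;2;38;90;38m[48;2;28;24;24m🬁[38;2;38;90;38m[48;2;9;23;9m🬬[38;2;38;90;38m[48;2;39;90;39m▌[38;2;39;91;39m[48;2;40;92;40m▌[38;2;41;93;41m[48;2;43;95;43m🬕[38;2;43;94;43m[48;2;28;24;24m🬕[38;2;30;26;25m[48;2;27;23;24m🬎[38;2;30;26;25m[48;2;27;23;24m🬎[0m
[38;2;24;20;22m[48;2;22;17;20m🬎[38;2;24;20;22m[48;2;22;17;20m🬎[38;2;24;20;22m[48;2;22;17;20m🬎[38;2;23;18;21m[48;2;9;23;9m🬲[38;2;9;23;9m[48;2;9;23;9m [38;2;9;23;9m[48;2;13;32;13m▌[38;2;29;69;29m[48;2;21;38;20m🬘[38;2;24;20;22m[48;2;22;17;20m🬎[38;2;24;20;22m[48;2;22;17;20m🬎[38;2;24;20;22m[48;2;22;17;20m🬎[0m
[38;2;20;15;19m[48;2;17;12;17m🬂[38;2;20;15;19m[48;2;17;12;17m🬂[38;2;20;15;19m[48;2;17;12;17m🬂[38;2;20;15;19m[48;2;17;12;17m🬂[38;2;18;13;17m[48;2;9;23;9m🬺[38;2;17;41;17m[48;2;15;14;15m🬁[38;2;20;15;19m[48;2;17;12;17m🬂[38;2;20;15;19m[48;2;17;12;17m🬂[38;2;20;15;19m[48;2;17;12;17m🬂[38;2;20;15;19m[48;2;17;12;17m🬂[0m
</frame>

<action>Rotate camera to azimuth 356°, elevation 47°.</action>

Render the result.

<frame>
[38;2;42;39;34m[48;2;39;36;31m🬂[38;2;42;39;34m[48;2;39;36;31m🬂[38;2;40;37;32m[48;2;38;90;38m🬝[38;2;42;39;34m[48;2;38;90;38m🬂[38;2;42;39;34m[48;2;38;90;38m🬀[38;2;38;90;38m[48;2;38;90;38m [38;2;42;39;34m[48;2;38;90;38m🬂[38;2;38;90;38m[48;2;41;38;33m🬱[38;2;42;39;34m[48;2;39;36;31m🬂[38;2;42;39;34m[48;2;39;36;31m🬂[0m
[38;2;35;32;29m[48;2;33;29;27m🬎[38;2;35;32;29m[48;2;33;29;27m🬎[38;2;38;90;38m[48;2;34;30;28m🬁[38;2;38;90;38m[48;2;9;23;9m🬎[38;2;38;90;38m[48;2;38;90;38m [38;2;38;90;38m[48;2;38;90;38m [38;2;38;90;38m[48;2;41;97;41m🬝[38;2;39;94;39m[48;2;33;30;28m🬕[38;2;35;32;29m[48;2;33;29;27m🬎[38;2;35;32;29m[48;2;33;29;27m🬎[0m
[38;2;30;26;25m[48;2;27;23;24m🬎[38;2;30;26;25m[48;2;27;23;24m🬎[38;2;30;26;25m[48;2;27;23;24m🬎[38;2;9;23;9m[48;2;27;23;24m🬬[38;2;20;49;20m[48;2;14;33;14m▐[38;2;27;64;27m[48;2;32;76;32m▌[38;2;37;89;37m[48;2;42;100;42m▌[38;2;46;109;46m[48;2;28;24;24m🬄[38;2;30;26;25m[48;2;27;23;24m🬎[38;2;30;26;25m[48;2;27;23;24m🬎[0m
[38;2;24;20;22m[48;2;22;17;20m🬎[38;2;24;20;22m[48;2;22;17;20m🬎[38;2;24;20;22m[48;2;22;17;20m🬎[38;2;23;19;21m[48;2;9;23;9m▌[38;2;19;46;19m[48;2;10;25;10m▐[38;2;27;64;27m[48;2;33;79;33m▌[38;2;40;94;40m[48;2;45;106;45m▌[38;2;24;20;22m[48;2;22;17;20m🬎[38;2;24;20;22m[48;2;22;17;20m🬎[38;2;24;20;22m[48;2;22;17;20m🬎[0m
[38;2;20;15;19m[48;2;17;12;17m🬂[38;2;20;15;19m[48;2;17;12;17m🬂[38;2;20;15;19m[48;2;17;12;17m🬂[38;2;20;15;19m[48;2;17;12;17m🬂[38;2;17;42;17m[48;2;13;17;13m🬉[38;2;31;73;31m[48;2;17;12;17m🬎[38;2;42;99;42m[48;2;18;13;17m🬄[38;2;20;15;19m[48;2;17;12;17m🬂[38;2;20;15;19m[48;2;17;12;17m🬂[38;2;20;15;19m[48;2;17;12;17m🬂[0m
</frame>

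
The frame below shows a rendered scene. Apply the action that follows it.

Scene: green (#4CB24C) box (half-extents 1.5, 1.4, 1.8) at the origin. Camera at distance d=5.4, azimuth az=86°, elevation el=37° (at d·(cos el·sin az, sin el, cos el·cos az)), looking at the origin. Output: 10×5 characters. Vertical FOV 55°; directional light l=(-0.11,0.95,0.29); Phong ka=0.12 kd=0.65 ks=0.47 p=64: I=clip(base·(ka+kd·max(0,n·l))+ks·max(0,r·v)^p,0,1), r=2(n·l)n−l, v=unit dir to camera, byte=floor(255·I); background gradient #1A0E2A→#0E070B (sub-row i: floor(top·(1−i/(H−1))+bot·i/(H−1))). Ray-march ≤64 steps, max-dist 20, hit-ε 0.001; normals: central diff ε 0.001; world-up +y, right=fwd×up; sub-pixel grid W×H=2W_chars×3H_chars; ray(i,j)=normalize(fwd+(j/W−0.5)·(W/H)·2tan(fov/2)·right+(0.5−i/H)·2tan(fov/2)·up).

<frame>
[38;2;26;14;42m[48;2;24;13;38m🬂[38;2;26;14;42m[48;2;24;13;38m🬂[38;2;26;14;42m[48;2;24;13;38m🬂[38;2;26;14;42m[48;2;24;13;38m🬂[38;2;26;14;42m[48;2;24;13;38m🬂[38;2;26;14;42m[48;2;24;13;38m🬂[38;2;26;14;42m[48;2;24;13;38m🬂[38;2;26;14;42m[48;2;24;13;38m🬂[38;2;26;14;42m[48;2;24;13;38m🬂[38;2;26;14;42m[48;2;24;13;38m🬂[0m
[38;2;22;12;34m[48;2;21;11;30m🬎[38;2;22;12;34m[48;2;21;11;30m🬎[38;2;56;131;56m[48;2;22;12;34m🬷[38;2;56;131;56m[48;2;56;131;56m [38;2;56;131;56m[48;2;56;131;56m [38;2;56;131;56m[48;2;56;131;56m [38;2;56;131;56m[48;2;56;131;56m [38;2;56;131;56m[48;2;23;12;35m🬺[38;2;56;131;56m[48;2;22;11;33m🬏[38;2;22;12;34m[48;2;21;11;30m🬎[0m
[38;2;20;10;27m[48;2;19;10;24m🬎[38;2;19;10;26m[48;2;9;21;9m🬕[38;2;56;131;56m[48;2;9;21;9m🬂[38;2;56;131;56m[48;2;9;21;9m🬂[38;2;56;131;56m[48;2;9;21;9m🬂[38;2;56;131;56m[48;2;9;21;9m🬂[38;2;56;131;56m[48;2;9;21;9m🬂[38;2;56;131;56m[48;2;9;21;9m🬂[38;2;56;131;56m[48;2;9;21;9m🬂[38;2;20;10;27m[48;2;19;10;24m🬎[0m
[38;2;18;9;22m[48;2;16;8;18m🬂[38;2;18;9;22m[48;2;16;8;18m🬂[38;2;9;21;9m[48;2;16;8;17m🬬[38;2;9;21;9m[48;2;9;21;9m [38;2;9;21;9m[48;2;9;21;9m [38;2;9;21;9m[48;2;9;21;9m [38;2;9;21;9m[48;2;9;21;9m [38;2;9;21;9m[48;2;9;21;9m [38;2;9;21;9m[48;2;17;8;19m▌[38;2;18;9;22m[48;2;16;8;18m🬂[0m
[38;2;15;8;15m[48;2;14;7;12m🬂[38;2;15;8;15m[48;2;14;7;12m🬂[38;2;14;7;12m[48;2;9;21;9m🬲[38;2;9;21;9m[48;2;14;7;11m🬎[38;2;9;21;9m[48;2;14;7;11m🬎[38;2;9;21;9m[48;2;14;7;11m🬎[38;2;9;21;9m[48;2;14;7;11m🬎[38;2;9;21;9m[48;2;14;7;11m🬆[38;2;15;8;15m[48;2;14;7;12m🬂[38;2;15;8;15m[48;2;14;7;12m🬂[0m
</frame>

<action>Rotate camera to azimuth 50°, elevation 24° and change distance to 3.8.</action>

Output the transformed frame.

<frame>
[38;2;25;13;39m[48;2;23;54;23m🬬[38;2;26;14;42m[48;2;24;13;38m🬂[38;2;26;14;42m[48;2;24;13;38m🬂[38;2;26;14;42m[48;2;24;13;38m🬂[38;2;26;14;42m[48;2;24;13;38m🬂[38;2;26;14;42m[48;2;24;13;38m🬂[38;2;26;14;42m[48;2;24;13;38m🬂[38;2;26;14;42m[48;2;24;13;38m🬂[38;2;25;13;39m[48;2;56;131;56m🬝[38;2;22;15;34m[48;2;26;61;26m🬬[0m
[38;2;23;54;23m[48;2;21;11;31m🬨[38;2;23;54;23m[48;2;23;54;23m [38;2;56;131;56m[48;2;17;40;17m🬁[38;2;56;131;56m[48;2;9;21;9m🬀[38;2;9;21;9m[48;2;9;21;9m [38;2;9;21;9m[48;2;9;21;9m [38;2;9;21;9m[48;2;9;21;9m [38;2;9;21;9m[48;2;9;21;9m [38;2;9;21;9m[48;2;9;21;9m [38;2;9;21;9m[48;2;9;21;9m [0m
[38;2;23;54;23m[48;2;19;10;25m🬉[38;2;23;54;23m[48;2;23;54;23m [38;2;23;54;23m[48;2;23;54;23m [38;2;9;21;9m[48;2;9;21;9m [38;2;9;21;9m[48;2;9;21;9m [38;2;9;21;9m[48;2;9;21;9m [38;2;9;21;9m[48;2;9;21;9m [38;2;9;21;9m[48;2;9;21;9m [38;2;9;21;9m[48;2;9;21;9m [38;2;9;21;9m[48;2;19;10;24m🬝[0m
[38;2;18;9;22m[48;2;16;8;18m🬂[38;2;23;54;23m[48;2;16;8;17m🬬[38;2;23;54;23m[48;2;23;54;23m [38;2;9;21;9m[48;2;9;21;9m [38;2;9;21;9m[48;2;9;21;9m [38;2;9;21;9m[48;2;9;21;9m [38;2;9;21;9m[48;2;9;21;9m [38;2;9;21;9m[48;2;9;21;9m [38;2;9;21;9m[48;2;9;21;9m [38;2;9;21;9m[48;2;16;8;18m🬄[0m
[38;2;15;8;15m[48;2;14;7;12m🬂[38;2;23;54;23m[48;2;14;7;12m🬉[38;2;23;54;23m[48;2;23;54;23m [38;2;9;21;9m[48;2;23;54;23m🬨[38;2;9;21;9m[48;2;9;21;9m [38;2;9;21;9m[48;2;9;21;9m [38;2;9;21;9m[48;2;9;21;9m [38;2;9;21;9m[48;2;9;21;9m [38;2;9;21;9m[48;2;14;7;11m🬆[38;2;15;8;15m[48;2;14;7;12m🬂[0m
</frame>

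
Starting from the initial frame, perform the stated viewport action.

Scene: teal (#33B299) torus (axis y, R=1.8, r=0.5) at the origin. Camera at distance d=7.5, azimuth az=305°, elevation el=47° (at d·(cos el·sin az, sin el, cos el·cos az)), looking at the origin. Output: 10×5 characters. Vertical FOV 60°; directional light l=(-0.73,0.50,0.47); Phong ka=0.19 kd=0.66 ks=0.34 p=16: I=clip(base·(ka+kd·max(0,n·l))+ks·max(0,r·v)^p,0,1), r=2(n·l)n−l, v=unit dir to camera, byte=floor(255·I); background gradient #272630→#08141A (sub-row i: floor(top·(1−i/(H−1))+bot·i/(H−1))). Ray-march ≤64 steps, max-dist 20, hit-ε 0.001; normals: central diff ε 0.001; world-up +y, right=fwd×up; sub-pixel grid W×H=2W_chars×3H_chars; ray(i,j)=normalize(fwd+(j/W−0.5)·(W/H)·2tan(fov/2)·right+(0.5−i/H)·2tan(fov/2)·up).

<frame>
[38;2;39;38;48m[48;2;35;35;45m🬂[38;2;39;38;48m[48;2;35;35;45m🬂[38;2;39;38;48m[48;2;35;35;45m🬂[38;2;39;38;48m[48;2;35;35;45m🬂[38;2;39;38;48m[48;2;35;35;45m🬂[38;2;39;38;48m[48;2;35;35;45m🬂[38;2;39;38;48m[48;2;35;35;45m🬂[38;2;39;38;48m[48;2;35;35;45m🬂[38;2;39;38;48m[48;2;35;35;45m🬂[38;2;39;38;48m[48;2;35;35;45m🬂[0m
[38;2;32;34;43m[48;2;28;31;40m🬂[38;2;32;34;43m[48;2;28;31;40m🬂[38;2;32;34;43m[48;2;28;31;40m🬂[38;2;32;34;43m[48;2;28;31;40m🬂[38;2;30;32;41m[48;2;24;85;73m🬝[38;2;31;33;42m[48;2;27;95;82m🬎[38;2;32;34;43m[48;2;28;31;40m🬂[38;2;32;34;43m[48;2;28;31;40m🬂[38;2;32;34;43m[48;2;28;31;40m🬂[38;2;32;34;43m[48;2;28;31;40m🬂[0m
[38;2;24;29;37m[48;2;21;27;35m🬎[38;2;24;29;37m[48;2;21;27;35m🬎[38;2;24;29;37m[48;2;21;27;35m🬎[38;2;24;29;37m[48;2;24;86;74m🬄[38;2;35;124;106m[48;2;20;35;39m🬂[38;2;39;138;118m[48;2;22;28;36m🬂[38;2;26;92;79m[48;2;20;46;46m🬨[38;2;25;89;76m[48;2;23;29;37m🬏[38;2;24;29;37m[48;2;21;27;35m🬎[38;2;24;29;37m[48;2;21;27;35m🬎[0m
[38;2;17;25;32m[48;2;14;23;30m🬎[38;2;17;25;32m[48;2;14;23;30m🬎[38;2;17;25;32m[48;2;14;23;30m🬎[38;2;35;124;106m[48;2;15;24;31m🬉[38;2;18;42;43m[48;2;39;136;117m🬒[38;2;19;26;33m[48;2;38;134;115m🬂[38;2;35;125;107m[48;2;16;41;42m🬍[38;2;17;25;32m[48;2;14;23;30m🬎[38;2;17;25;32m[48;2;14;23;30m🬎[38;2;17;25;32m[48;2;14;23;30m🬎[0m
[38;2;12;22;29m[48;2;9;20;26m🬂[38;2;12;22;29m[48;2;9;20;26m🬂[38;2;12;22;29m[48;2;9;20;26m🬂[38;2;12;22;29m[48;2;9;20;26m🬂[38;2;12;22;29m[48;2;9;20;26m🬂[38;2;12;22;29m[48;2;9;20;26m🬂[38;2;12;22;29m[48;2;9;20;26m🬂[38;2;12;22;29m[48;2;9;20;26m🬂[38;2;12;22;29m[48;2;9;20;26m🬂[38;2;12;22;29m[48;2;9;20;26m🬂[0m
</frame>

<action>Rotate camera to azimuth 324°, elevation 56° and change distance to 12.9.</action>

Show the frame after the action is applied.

<frame>
[38;2;39;38;48m[48;2;35;35;45m🬂[38;2;39;38;48m[48;2;35;35;45m🬂[38;2;39;38;48m[48;2;35;35;45m🬂[38;2;39;38;48m[48;2;35;35;45m🬂[38;2;39;38;48m[48;2;35;35;45m🬂[38;2;39;38;48m[48;2;35;35;45m🬂[38;2;39;38;48m[48;2;35;35;45m🬂[38;2;39;38;48m[48;2;35;35;45m🬂[38;2;39;38;48m[48;2;35;35;45m🬂[38;2;39;38;48m[48;2;35;35;45m🬂[0m
[38;2;32;34;43m[48;2;28;31;40m🬂[38;2;32;34;43m[48;2;28;31;40m🬂[38;2;32;34;43m[48;2;28;31;40m🬂[38;2;32;34;43m[48;2;28;31;40m🬂[38;2;32;34;43m[48;2;28;31;40m🬂[38;2;32;34;43m[48;2;28;31;40m🬂[38;2;32;34;43m[48;2;28;31;40m🬂[38;2;32;34;43m[48;2;28;31;40m🬂[38;2;32;34;43m[48;2;28;31;40m🬂[38;2;32;34;43m[48;2;28;31;40m🬂[0m
[38;2;24;29;37m[48;2;21;27;35m🬎[38;2;24;29;37m[48;2;21;27;35m🬎[38;2;24;29;37m[48;2;21;27;35m🬎[38;2;24;29;37m[48;2;21;27;35m🬎[38;2;28;101;87m[48;2;23;28;36m🬔[38;2;30;107;92m[48;2;22;28;36m🬂[38;2;22;80;68m[48;2;23;29;37m🬓[38;2;24;29;37m[48;2;21;27;35m🬎[38;2;24;29;37m[48;2;21;27;35m🬎[38;2;24;29;37m[48;2;21;27;35m🬎[0m
[38;2;17;25;32m[48;2;14;23;30m🬎[38;2;17;25;32m[48;2;14;23;30m🬎[38;2;17;25;32m[48;2;14;23;30m🬎[38;2;17;25;32m[48;2;14;23;30m🬎[38;2;60;160;140m[48;2;15;24;31m🬁[38;2;33;117;100m[48;2;15;24;31m🬂[38;2;17;25;32m[48;2;14;23;30m🬎[38;2;17;25;32m[48;2;14;23;30m🬎[38;2;17;25;32m[48;2;14;23;30m🬎[38;2;17;25;32m[48;2;14;23;30m🬎[0m
[38;2;12;22;29m[48;2;9;20;26m🬂[38;2;12;22;29m[48;2;9;20;26m🬂[38;2;12;22;29m[48;2;9;20;26m🬂[38;2;12;22;29m[48;2;9;20;26m🬂[38;2;12;22;29m[48;2;9;20;26m🬂[38;2;12;22;29m[48;2;9;20;26m🬂[38;2;12;22;29m[48;2;9;20;26m🬂[38;2;12;22;29m[48;2;9;20;26m🬂[38;2;12;22;29m[48;2;9;20;26m🬂[38;2;12;22;29m[48;2;9;20;26m🬂[0m
</frame>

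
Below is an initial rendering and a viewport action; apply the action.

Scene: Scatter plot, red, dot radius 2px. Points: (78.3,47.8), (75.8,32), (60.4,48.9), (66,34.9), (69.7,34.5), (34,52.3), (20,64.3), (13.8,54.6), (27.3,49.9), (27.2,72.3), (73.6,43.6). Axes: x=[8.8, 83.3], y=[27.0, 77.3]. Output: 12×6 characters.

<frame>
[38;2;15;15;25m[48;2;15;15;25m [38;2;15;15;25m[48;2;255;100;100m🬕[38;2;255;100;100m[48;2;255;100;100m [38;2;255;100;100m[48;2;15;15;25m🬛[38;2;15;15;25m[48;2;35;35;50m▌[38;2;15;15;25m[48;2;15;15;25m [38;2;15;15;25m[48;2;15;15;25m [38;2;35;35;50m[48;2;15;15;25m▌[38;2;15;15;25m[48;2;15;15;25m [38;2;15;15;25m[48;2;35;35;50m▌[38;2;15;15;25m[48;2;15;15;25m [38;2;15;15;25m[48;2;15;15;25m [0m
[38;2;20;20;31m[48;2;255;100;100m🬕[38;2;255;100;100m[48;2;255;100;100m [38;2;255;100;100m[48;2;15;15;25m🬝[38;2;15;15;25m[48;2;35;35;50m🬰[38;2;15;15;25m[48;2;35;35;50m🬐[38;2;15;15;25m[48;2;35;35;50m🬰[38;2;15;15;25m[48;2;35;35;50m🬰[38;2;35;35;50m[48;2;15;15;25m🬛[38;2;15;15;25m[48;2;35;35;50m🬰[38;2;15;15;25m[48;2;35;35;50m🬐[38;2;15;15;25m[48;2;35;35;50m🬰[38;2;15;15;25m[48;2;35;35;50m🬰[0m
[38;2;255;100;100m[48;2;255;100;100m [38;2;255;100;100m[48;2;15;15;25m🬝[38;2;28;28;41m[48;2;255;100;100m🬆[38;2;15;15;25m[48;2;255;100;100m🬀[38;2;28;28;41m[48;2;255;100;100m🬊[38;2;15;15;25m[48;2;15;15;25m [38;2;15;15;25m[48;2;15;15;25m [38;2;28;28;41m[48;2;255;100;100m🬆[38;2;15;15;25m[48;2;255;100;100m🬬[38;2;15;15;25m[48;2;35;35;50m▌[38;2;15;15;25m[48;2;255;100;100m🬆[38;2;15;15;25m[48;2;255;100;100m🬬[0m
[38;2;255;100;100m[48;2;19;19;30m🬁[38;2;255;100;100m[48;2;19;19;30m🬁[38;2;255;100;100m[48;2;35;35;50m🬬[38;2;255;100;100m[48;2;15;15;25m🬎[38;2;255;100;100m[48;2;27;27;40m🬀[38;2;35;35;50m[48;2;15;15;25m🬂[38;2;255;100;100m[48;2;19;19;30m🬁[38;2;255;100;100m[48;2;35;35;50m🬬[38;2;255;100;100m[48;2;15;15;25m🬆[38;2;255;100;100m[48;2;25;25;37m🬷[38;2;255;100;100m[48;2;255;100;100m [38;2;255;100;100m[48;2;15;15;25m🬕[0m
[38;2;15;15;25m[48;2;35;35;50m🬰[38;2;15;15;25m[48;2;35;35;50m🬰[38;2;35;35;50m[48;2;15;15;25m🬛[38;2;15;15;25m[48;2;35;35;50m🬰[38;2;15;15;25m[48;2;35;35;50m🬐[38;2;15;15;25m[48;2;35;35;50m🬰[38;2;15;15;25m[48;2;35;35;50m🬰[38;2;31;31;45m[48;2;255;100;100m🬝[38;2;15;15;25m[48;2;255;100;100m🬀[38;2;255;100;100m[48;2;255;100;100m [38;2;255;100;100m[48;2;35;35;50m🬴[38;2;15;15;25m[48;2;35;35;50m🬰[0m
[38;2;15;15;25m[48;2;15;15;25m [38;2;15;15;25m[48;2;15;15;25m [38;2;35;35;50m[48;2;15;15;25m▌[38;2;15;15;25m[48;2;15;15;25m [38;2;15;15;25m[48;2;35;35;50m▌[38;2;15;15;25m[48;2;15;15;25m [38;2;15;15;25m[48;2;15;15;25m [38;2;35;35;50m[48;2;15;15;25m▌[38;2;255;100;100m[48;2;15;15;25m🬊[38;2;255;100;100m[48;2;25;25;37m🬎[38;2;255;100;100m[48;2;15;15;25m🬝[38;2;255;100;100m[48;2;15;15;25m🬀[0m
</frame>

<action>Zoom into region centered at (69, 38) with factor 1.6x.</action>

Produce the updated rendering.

<frame>
[38;2;15;15;25m[48;2;15;15;25m [38;2;15;15;25m[48;2;15;15;25m [38;2;27;27;40m[48;2;255;100;100m🬝[38;2;15;15;25m[48;2;255;100;100m🬀[38;2;28;28;41m[48;2;255;100;100m🬊[38;2;15;15;25m[48;2;15;15;25m [38;2;15;15;25m[48;2;15;15;25m [38;2;27;27;40m[48;2;255;100;100m🬝[38;2;15;15;25m[48;2;255;100;100m🬊[38;2;15;15;25m[48;2;35;35;50m▌[38;2;15;15;25m[48;2;15;15;25m [38;2;15;15;25m[48;2;15;15;25m [0m
[38;2;15;15;25m[48;2;35;35;50m🬰[38;2;15;15;25m[48;2;35;35;50m🬰[38;2;35;35;50m[48;2;15;15;25m🬛[38;2;255;100;100m[48;2;21;21;33m🬊[38;2;255;100;100m[48;2;31;31;45m🬀[38;2;23;23;35m[48;2;255;100;100m🬝[38;2;15;15;25m[48;2;255;100;100m🬀[38;2;255;100;100m[48;2;255;100;100m [38;2;255;100;100m[48;2;15;15;25m🬝[38;2;255;100;100m[48;2;31;31;45m🬀[38;2;15;15;25m[48;2;35;35;50m🬰[38;2;15;15;25m[48;2;35;35;50m🬰[0m
[38;2;15;15;25m[48;2;15;15;25m [38;2;15;15;25m[48;2;15;15;25m [38;2;35;35;50m[48;2;15;15;25m▌[38;2;15;15;25m[48;2;15;15;25m [38;2;15;15;25m[48;2;35;35;50m▌[38;2;15;15;25m[48;2;255;100;100m🬎[38;2;255;100;100m[48;2;15;15;25m🬊[38;2;255;100;100m[48;2;23;23;35m🬀[38;2;15;15;25m[48;2;15;15;25m [38;2;15;15;25m[48;2;35;35;50m▌[38;2;15;15;25m[48;2;15;15;25m [38;2;15;15;25m[48;2;15;15;25m [0m
[38;2;35;35;50m[48;2;15;15;25m🬂[38;2;35;35;50m[48;2;15;15;25m🬂[38;2;35;35;50m[48;2;15;15;25m🬕[38;2;35;35;50m[48;2;15;15;25m🬂[38;2;255;100;100m[48;2;25;25;37m🬫[38;2;255;100;100m[48;2;255;100;100m [38;2;255;100;100m[48;2;35;35;50m🬺[38;2;255;100;100m[48;2;35;35;50m🬺[38;2;23;23;35m[48;2;255;100;100m🬬[38;2;35;35;50m[48;2;15;15;25m🬨[38;2;35;35;50m[48;2;15;15;25m🬂[38;2;35;35;50m[48;2;15;15;25m🬂[0m
[38;2;15;15;25m[48;2;35;35;50m🬰[38;2;15;15;25m[48;2;35;35;50m🬰[38;2;35;35;50m[48;2;15;15;25m🬛[38;2;15;15;25m[48;2;35;35;50m🬰[38;2;15;15;25m[48;2;35;35;50m🬐[38;2;255;100;100m[48;2;25;25;37m🬂[38;2;23;23;35m[48;2;255;100;100m🬺[38;2;255;100;100m[48;2;28;28;41m🬆[38;2;15;15;25m[48;2;35;35;50m🬰[38;2;15;15;25m[48;2;35;35;50m🬐[38;2;15;15;25m[48;2;35;35;50m🬰[38;2;15;15;25m[48;2;35;35;50m🬰[0m
[38;2;15;15;25m[48;2;15;15;25m [38;2;15;15;25m[48;2;15;15;25m [38;2;35;35;50m[48;2;15;15;25m▌[38;2;15;15;25m[48;2;15;15;25m [38;2;15;15;25m[48;2;35;35;50m▌[38;2;15;15;25m[48;2;15;15;25m [38;2;15;15;25m[48;2;15;15;25m [38;2;35;35;50m[48;2;15;15;25m▌[38;2;15;15;25m[48;2;15;15;25m [38;2;15;15;25m[48;2;35;35;50m▌[38;2;15;15;25m[48;2;15;15;25m [38;2;15;15;25m[48;2;15;15;25m [0m
</frame>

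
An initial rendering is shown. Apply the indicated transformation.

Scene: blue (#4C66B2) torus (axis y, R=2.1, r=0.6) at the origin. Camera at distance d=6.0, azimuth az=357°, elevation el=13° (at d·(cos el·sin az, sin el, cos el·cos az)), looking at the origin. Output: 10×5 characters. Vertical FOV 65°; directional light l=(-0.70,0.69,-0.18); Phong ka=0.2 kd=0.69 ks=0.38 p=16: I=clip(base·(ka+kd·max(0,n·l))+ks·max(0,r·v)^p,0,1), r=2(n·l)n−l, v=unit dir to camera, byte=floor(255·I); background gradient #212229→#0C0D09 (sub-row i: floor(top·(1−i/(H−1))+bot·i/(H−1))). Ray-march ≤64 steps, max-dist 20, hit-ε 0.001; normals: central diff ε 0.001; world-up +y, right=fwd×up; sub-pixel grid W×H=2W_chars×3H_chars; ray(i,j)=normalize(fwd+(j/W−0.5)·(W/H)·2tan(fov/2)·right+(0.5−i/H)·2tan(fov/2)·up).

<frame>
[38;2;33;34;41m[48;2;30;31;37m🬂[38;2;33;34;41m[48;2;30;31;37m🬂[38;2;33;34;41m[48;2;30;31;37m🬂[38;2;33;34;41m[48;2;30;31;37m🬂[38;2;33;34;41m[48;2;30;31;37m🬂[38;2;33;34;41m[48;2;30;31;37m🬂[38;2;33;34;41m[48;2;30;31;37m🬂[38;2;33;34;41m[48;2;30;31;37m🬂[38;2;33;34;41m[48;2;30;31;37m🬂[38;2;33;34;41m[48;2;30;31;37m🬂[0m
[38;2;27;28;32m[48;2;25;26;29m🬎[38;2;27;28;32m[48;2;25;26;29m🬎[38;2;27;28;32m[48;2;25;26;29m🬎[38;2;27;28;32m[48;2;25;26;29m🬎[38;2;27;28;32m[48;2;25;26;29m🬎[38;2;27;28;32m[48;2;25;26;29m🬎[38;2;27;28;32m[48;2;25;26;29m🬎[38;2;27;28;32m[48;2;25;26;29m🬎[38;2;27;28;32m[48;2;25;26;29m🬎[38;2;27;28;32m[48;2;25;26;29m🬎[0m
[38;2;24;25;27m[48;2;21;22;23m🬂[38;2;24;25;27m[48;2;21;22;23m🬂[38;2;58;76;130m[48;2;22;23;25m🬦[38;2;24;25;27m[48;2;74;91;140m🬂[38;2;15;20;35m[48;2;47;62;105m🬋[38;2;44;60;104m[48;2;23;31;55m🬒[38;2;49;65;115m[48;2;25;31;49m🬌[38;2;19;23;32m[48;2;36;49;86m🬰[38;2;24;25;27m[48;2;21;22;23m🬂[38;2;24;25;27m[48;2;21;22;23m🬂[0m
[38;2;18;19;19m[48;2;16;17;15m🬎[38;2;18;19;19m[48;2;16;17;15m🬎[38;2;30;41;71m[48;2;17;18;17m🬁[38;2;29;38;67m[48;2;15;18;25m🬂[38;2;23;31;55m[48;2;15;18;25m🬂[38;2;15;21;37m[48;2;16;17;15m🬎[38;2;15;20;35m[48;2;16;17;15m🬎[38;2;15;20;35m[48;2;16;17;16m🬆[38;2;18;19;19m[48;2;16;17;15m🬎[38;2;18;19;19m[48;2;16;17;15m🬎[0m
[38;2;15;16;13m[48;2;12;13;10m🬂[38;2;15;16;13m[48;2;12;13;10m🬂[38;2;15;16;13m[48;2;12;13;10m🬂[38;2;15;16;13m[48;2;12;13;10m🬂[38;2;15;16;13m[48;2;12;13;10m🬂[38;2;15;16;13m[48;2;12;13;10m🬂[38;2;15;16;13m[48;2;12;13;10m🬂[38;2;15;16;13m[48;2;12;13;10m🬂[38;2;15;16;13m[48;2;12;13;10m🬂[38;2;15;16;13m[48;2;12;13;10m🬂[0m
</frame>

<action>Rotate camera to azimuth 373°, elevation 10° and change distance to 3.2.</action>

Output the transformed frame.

<frame>
[38;2;33;34;41m[48;2;30;31;37m🬂[38;2;33;34;41m[48;2;30;31;37m🬂[38;2;33;34;41m[48;2;30;31;37m🬂[38;2;33;34;41m[48;2;30;31;37m🬂[38;2;33;34;41m[48;2;30;31;37m🬂[38;2;33;34;41m[48;2;30;31;37m🬂[38;2;33;34;41m[48;2;30;31;37m🬂[38;2;33;34;41m[48;2;30;31;37m🬂[38;2;33;34;41m[48;2;30;31;37m🬂[38;2;33;34;41m[48;2;30;31;37m🬂[0m
[38;2;27;28;31m[48;2;51;68;119m🬝[38;2;27;28;32m[48;2;50;67;116m🬎[38;2;27;28;32m[48;2;49;65;114m🬎[38;2;27;28;32m[48;2;48;64;112m🬎[38;2;27;28;32m[48;2;47;63;110m🬎[38;2;27;28;32m[48;2;46;62;109m🬎[38;2;27;28;32m[48;2;46;62;108m🬎[38;2;27;28;32m[48;2;46;61;108m🬎[38;2;27;28;32m[48;2;46;61;108m🬎[38;2;27;28;32m[48;2;46;62;109m🬎[0m
[38;2;103;117;157m[48;2;54;65;97m🬎[38;2;114;127;166m[48;2;49;60;91m🬎[38;2;102;115;154m[48;2;51;61;94m🬆[38;2;67;80;117m[48;2;36;46;78m🬆[38;2;46;59;98m[48;2;32;42;73m🬂[38;2;38;51;88m[48;2;29;39;69m🬂[38;2;36;48;85m[48;2;28;38;67m🬂[38;2;35;47;83m[48;2;27;36;64m🬂[38;2;34;46;80m[48;2;26;34;61m🬂[38;2;33;44;78m[48;2;24;33;58m🬂[0m
[38;2;31;41;70m[48;2;23;31;55m🬂[38;2;29;39;67m[48;2;22;30;53m🬂[38;2;27;36;63m[48;2;21;28;50m🬂[38;2;24;33;58m[48;2;20;26;47m🬆[38;2;23;31;55m[48;2;19;25;44m🬆[38;2;22;30;53m[48;2;18;24;42m🬆[38;2;22;30;53m[48;2;17;23;41m🬂[38;2;21;28;50m[48;2;16;21;38m🬂[38;2;19;26;47m[48;2;15;20;37m🬂[38;2;18;24;43m[48;2;15;20;35m🬂[0m
[38;2;18;25;43m[48;2;15;20;35m🬂[38;2;17;23;41m[48;2;15;20;35m🬂[38;2;17;22;39m[48;2;15;20;35m🬂[38;2;16;21;37m[48;2;15;20;35m🬂[38;2;15;20;36m[48;2;15;20;35m🬀[38;2;15;20;35m[48;2;15;20;35m [38;2;15;20;35m[48;2;15;20;35m [38;2;15;20;35m[48;2;15;20;35m [38;2;15;20;35m[48;2;15;20;35m [38;2;15;20;35m[48;2;15;20;35m [0m
</frame>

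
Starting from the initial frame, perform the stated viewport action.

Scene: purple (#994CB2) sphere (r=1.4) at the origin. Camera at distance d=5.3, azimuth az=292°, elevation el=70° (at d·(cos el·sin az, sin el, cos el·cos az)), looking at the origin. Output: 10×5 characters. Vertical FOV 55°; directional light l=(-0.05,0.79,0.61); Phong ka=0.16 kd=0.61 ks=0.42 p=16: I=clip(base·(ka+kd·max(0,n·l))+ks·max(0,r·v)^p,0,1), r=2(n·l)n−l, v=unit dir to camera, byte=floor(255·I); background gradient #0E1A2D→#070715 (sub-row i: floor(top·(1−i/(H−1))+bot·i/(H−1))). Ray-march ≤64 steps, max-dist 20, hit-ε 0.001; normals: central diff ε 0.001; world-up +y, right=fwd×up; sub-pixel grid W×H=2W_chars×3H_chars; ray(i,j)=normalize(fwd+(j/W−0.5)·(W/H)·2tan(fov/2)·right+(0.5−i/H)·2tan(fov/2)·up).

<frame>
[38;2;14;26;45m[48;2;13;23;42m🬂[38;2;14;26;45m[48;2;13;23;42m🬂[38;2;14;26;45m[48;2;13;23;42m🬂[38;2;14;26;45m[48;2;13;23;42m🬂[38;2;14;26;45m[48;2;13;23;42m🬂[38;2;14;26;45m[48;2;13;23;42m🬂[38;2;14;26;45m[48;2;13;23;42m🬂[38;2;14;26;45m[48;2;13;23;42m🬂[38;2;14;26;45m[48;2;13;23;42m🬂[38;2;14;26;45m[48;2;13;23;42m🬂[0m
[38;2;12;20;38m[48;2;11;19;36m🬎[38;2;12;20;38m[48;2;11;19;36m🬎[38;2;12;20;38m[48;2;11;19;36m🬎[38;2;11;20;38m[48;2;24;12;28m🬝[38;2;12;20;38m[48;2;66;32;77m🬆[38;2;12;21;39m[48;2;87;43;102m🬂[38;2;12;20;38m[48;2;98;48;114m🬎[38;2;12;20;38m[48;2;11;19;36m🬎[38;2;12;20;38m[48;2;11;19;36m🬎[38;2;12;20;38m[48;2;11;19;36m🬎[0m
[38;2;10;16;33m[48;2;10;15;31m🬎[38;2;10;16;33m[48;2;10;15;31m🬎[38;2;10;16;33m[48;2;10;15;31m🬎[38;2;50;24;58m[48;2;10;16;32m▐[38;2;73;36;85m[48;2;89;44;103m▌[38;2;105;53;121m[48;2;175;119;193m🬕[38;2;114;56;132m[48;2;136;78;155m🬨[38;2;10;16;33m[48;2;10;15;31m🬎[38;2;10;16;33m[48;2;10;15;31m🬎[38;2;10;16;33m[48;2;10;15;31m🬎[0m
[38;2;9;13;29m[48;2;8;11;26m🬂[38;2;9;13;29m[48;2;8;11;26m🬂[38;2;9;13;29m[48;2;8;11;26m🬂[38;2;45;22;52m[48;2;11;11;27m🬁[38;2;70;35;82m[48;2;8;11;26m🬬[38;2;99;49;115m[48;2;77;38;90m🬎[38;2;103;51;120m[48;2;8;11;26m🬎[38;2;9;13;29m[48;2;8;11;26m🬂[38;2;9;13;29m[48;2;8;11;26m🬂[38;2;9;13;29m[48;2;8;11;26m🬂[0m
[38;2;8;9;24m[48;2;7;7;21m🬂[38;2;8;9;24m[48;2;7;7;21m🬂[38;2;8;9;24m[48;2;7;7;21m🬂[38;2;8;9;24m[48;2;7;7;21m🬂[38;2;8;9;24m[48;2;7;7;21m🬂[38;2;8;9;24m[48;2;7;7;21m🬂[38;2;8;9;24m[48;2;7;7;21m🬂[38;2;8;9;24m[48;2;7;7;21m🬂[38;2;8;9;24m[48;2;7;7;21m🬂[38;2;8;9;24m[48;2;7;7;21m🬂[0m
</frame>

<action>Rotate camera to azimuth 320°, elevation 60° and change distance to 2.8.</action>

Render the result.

<frame>
[38;2;14;26;45m[48;2;13;23;42m🬂[38;2;14;26;45m[48;2;13;23;42m🬂[38;2;13;25;44m[48;2;65;32;75m🬆[38;2;14;26;45m[48;2;81;40;94m🬀[38;2;82;40;95m[48;2;94;46;109m🬂[38;2;90;44;104m[48;2;100;49;116m🬂[38;2;89;44;104m[48;2;102;51;120m🬂[38;2;14;26;45m[48;2;100;49;116m🬂[38;2;97;48;113m[48;2;13;24;43m🬏[38;2;14;26;45m[48;2;13;23;42m🬂[0m
[38;2;12;20;38m[48;2;11;19;36m🬎[38;2;19;20;41m[48;2;68;33;79m🬕[38;2;76;37;88m[48;2;85;42;99m🬄[38;2;91;45;106m[48;2;97;47;112m🬄[38;2;101;50;117m[48;2;105;52;122m🬆[38;2;108;53;125m[48;2;118;62;136m🬝[38;2;111;54;129m[48;2;119;61;138m🬎[38;2;109;54;127m[48;2;114;56;132m🬂[38;2;92;45;107m[48;2;109;54;127m🬁[38;2;12;20;38m[48;2;11;19;36m🬎[0m
[38;2;10;16;33m[48;2;10;15;31m🬎[38;2;57;28;67m[48;2;75;37;88m▌[38;2;85;42;99m[48;2;92;45;107m▌[38;2;97;48;113m[48;2;101;50;118m▌[38;2;106;53;124m[48;2;114;59;132m🬕[38;2;139;83;157m[48;2;193;136;211m🬕[38;2;156;98;175m[48;2;209;151;228m🬨[38;2;118;59;137m[48;2;129;70;148m🬨[38;2;113;56;132m[48;2;116;57;135m▐[38;2;106;52;123m[48;2;10;16;32m▌[0m
[38;2;9;13;29m[48;2;8;11;26m🬂[38;2;67;33;79m[48;2;8;11;26m🬨[38;2;90;45;105m[48;2;83;41;96m▐[38;2;101;49;117m[48;2;96;47;112m▐[38;2;110;55;128m[48;2;105;52;122m🬉[38;2;162;105;180m[48;2;119;62;137m🬁[38;2;159;100;178m[48;2;120;62;139m🬂[38;2;123;64;142m[48;2;115;57;135m🬀[38;2;114;56;133m[48;2;110;54;128m🬕[38;2;105;52;123m[48;2;8;11;27m🬀[0m
[38;2;8;9;24m[48;2;7;7;21m🬂[38;2;48;23;55m[48;2;7;7;22m🬁[38;2;73;36;85m[48;2;7;7;21m🬬[38;2;94;46;109m[48;2;85;41;99m🬊[38;2;102;50;119m[48;2;96;47;112m🬊[38;2;108;53;125m[48;2;102;51;119m🬊[38;2;110;54;128m[48;2;104;51;121m🬎[38;2;110;54;128m[48;2;99;49;116m🬎[38;2;101;50;118m[48;2;7;7;21m🬆[38;2;8;9;24m[48;2;7;7;21m🬂[0m
</frame>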